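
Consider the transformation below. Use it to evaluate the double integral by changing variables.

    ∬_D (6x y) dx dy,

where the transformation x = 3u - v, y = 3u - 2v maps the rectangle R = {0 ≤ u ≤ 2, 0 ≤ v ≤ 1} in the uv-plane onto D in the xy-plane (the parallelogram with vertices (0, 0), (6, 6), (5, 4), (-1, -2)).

Compute the Jacobian determinant of (x, y) with respect to (u, v):

    ∂(x,y)/∂(u,v) = | 3  -1 | = (3)(-2) - (-1)(3) = -3.
                   | 3  -2 |

Its absolute value is |J| = 3 (the area scaling factor).

Substituting x = 3u - v, y = 3u - 2v into the integrand,

    6x y → 54u^2 - 54u v + 12v^2,

so the integral becomes

    ∬_R (54u^2 - 54u v + 12v^2) · |J| du dv = ∫_0^2 ∫_0^1 (162u^2 - 162u v + 36v^2) dv du.

Inner (v): 162u^2 - 81u + 12.
Outer (u): 294.

Therefore ∬_D (6x y) dx dy = 294.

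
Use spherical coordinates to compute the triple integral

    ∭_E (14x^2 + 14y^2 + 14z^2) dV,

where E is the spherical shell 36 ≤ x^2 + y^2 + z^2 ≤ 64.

In spherical coordinates, x = ρ sin(φ) cos(θ), y = ρ sin(φ) sin(θ), z = ρ cos(φ), and dV = ρ^2 sin(φ) dρ dφ dθ.

The integrand becomes 14ρ^2, so

    ∭_E (14x^2 + 14y^2 + 14z^2) dV = ∫_{0}^{2π} ∫_{0}^{π} ∫_{6}^{8} (14ρ^2) · ρ^2 sin(φ) dρ dφ dθ.

Inner (ρ): 349888sin(φ)/5.
Middle (φ): 699776/5.
Outer (θ): 1399552π/5.

Therefore the triple integral equals 1399552π/5.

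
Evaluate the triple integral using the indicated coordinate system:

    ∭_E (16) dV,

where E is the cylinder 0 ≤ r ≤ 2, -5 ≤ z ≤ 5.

In cylindrical coordinates, x = r cos(θ), y = r sin(θ), z = z, and dV = r dr dθ dz.

The integrand becomes 16, so

    ∭_E (16) dV = ∫_{0}^{2π} ∫_{0}^{2} ∫_{-5}^{5} (16) · r dz dr dθ.

Inner (z): 160r.
Middle (r from 0 to 2): 320.
Outer (θ): 640π.

Therefore the triple integral equals 640π.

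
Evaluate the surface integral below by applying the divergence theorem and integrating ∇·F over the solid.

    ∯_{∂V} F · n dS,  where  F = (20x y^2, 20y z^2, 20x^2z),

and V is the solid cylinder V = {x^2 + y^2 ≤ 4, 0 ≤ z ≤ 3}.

By the divergence theorem,

    ∯_{∂V} F · n dS = ∭_V (∇ · F) dV.

Compute the divergence:
    ∇ · F = ∂F_x/∂x + ∂F_y/∂y + ∂F_z/∂z = 20y^2 + 20z^2 + 20x^2 = 20x^2 + 20y^2 + 20z^2.

In cylindrical coordinates, x = r cos(θ), y = r sin(θ), z = z, dV = r dr dθ dz, with 0 ≤ r ≤ 2, 0 ≤ θ ≤ 2π, 0 ≤ z ≤ 3.

The integrand, after substitution and multiplying by the volume element, becomes (20r^2 + 20z^2) · r, so

    ∭_V (∇·F) dV = ∫_0^{2π} ∫_0^{2} ∫_0^{3} (20r^2 + 20z^2) · r dz dr dθ.

Inner (z from 0 to 3): 60r (r^2 + 3).
Middle (r from 0 to 2): 600.
Outer (θ from 0 to 2π): 1200π.

Therefore ∯_{∂V} F · n dS = 1200π.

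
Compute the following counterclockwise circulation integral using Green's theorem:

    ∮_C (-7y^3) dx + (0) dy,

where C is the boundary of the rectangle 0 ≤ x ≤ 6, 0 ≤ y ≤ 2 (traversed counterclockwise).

Green's theorem converts the closed line integral into a double integral over the enclosed region D:

    ∮_C P dx + Q dy = ∬_D (∂Q/∂x - ∂P/∂y) dA.

Here P = -7y^3, Q = 0, so

    ∂Q/∂x = 0,    ∂P/∂y = -21y^2,
    ∂Q/∂x - ∂P/∂y = 21y^2.

D is the region 0 ≤ x ≤ 6, 0 ≤ y ≤ 2. Evaluating the double integral:

    ∬_D (21y^2) dA = ∫_0^{6} ∫_0^{2} (21y^2) dy dx.

Inner (y from 0 to 2): 56.
Outer (x from 0 to 6): 336.

Therefore ∮_C P dx + Q dy = 336.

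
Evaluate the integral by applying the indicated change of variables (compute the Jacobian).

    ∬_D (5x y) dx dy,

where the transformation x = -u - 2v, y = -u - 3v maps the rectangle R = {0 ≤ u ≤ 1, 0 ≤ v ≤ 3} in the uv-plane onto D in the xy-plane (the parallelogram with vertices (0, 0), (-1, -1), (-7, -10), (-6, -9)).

Compute the Jacobian determinant of (x, y) with respect to (u, v):

    ∂(x,y)/∂(u,v) = | -1  -2 | = (-1)(-3) - (-2)(-1) = 1.
                   | -1  -3 |

Its absolute value is |J| = 1 (the area scaling factor).

Substituting x = -u - 2v, y = -u - 3v into the integrand,

    5x y → 5u^2 + 25u v + 30v^2,

so the integral becomes

    ∬_R (5u^2 + 25u v + 30v^2) · |J| du dv = ∫_0^1 ∫_0^3 (5u^2 + 25u v + 30v^2) dv du.

Inner (v): 15u^2 + 225u/2 + 270.
Outer (u): 1325/4.

Therefore ∬_D (5x y) dx dy = 1325/4.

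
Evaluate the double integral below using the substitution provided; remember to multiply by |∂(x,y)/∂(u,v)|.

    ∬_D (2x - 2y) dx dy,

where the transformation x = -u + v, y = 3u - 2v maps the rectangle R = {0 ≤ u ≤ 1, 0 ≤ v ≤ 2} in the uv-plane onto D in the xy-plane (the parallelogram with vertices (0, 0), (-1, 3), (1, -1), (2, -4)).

Compute the Jacobian determinant of (x, y) with respect to (u, v):

    ∂(x,y)/∂(u,v) = | -1  1 | = (-1)(-2) - (1)(3) = -1.
                   | 3  -2 |

Its absolute value is |J| = 1 (the area scaling factor).

Substituting x = -u + v, y = 3u - 2v into the integrand,

    2x - 2y → -8u + 6v,

so the integral becomes

    ∬_R (-8u + 6v) · |J| du dv = ∫_0^1 ∫_0^2 (-8u + 6v) dv du.

Inner (v): 12 - 16u.
Outer (u): 4.

Therefore ∬_D (2x - 2y) dx dy = 4.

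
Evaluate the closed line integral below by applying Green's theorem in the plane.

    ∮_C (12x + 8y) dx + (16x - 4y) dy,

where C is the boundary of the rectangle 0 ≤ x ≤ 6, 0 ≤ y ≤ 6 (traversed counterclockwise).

Green's theorem converts the closed line integral into a double integral over the enclosed region D:

    ∮_C P dx + Q dy = ∬_D (∂Q/∂x - ∂P/∂y) dA.

Here P = 12x + 8y, Q = 16x - 4y, so

    ∂Q/∂x = 16,    ∂P/∂y = 8,
    ∂Q/∂x - ∂P/∂y = 8.

D is the region 0 ≤ x ≤ 6, 0 ≤ y ≤ 6. Evaluating the double integral:

    ∬_D (8) dA = ∫_0^{6} ∫_0^{6} (8) dy dx.

Inner (y from 0 to 6): 48.
Outer (x from 0 to 6): 288.

Therefore ∮_C P dx + Q dy = 288.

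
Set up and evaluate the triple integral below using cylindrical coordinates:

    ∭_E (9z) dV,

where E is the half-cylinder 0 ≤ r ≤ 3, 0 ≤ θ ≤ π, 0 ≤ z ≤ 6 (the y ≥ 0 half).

In cylindrical coordinates, x = r cos(θ), y = r sin(θ), z = z, and dV = r dr dθ dz.

The integrand becomes 9z, so

    ∭_E (9z) dV = ∫_{0}^{π} ∫_{0}^{3} ∫_{0}^{6} (9z) · r dz dr dθ.

Inner (z): 162r.
Middle (r from 0 to 3): 729.
Outer (θ): 729π.

Therefore the triple integral equals 729π.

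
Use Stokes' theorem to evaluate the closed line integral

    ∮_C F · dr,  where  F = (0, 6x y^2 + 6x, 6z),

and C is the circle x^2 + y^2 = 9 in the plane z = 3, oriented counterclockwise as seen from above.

Let S be the flat disk x^2 + y^2 ≤ 9 in the plane z = 3, with upward unit normal n̂ = ẑ. By Stokes' theorem,

    ∮_C F · dr = ∬_S (∇ × F) · n̂ dS = ∬_D (curl F)_z dA,

where D is the disk x^2 + y^2 ≤ 9.

Compute the curl of F = (0, 6x y^2 + 6x, 6z):
    (∇ × F)_x = ∂F_z/∂y - ∂F_y/∂z = 0,
    (∇ × F)_y = ∂F_x/∂z - ∂F_z/∂x = 0,
    (∇ × F)_z = ∂F_y/∂x - ∂F_x/∂y = 6y^2 + 6.

On z = 3, (curl F)_z = 6y^2 + 6.

Convert to polar (x = r cos θ, y = r sin θ, dA = r dr dθ); the integrand becomes 6r^2sin(θ)^2 + 6, so

    ∬_D (curl F)_z dA = ∫_0^{2π} ∫_0^{3} (6r^2sin(θ)^2 + 6) · r dr dθ.

Inner (r from 0 to 3): 243sin(θ)^2/2 + 27.
Outer (θ from 0 to 2π): 351π/2.

Therefore ∮_C F · dr = 351π/2.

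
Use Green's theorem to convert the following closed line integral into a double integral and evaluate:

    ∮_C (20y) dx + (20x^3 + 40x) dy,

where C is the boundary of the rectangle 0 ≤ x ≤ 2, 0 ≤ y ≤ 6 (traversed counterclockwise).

Green's theorem converts the closed line integral into a double integral over the enclosed region D:

    ∮_C P dx + Q dy = ∬_D (∂Q/∂x - ∂P/∂y) dA.

Here P = 20y, Q = 20x^3 + 40x, so

    ∂Q/∂x = 60x^2 + 40,    ∂P/∂y = 20,
    ∂Q/∂x - ∂P/∂y = 60x^2 + 20.

D is the region 0 ≤ x ≤ 2, 0 ≤ y ≤ 6. Evaluating the double integral:

    ∬_D (60x^2 + 20) dA = ∫_0^{2} ∫_0^{6} (60x^2 + 20) dy dx.

Inner (y from 0 to 6): 360x^2 + 120.
Outer (x from 0 to 2): 1200.

Therefore ∮_C P dx + Q dy = 1200.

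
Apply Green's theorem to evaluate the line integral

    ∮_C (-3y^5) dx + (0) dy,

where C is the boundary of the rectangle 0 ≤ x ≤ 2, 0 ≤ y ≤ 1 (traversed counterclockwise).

Green's theorem converts the closed line integral into a double integral over the enclosed region D:

    ∮_C P dx + Q dy = ∬_D (∂Q/∂x - ∂P/∂y) dA.

Here P = -3y^5, Q = 0, so

    ∂Q/∂x = 0,    ∂P/∂y = -15y^4,
    ∂Q/∂x - ∂P/∂y = 15y^4.

D is the region 0 ≤ x ≤ 2, 0 ≤ y ≤ 1. Evaluating the double integral:

    ∬_D (15y^4) dA = ∫_0^{2} ∫_0^{1} (15y^4) dy dx.

Inner (y from 0 to 1): 3.
Outer (x from 0 to 2): 6.

Therefore ∮_C P dx + Q dy = 6.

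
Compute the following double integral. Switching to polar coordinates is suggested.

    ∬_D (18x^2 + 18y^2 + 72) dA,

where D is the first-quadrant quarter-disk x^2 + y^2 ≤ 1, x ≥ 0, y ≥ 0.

The region D is 0 ≤ r ≤ 1, 0 ≤ θ ≤ π/2 in polar coordinates, where x = r cos(θ), y = r sin(θ), and dA = r dr dθ.

Under the substitution, the integrand becomes 18r^2 + 72, so

    ∬_D (18x^2 + 18y^2 + 72) dA = ∫_{0}^{π/2} ∫_{0}^{1} (18r^2 + 72) · r dr dθ.

Inner integral (in r): ∫_{0}^{1} (18r^2 + 72) · r dr = 81/2.

Outer integral (in θ): ∫_{0}^{π/2} (81/2) dθ = 81π/4.

Therefore ∬_D (18x^2 + 18y^2 + 72) dA = 81π/4.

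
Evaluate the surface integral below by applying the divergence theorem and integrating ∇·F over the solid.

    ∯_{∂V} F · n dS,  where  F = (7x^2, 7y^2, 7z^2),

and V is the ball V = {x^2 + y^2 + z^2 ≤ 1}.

By the divergence theorem,

    ∯_{∂V} F · n dS = ∭_V (∇ · F) dV.

Compute the divergence:
    ∇ · F = ∂F_x/∂x + ∂F_y/∂y + ∂F_z/∂z = 14x + 14y + 14z.

In spherical coordinates, x = ρ sin(φ) cos(θ), y = ρ sin(φ) sin(θ), z = ρ cos(φ), dV = ρ^2 sin(φ) dρ dφ dθ, with 0 ≤ ρ ≤ 1, 0 ≤ φ ≤ π, 0 ≤ θ ≤ 2π.

The integrand, after substitution and multiplying by the volume element, becomes (14ρ (sqrt(2)sin(φ)sin(θ + π/4) + cos(φ))) · ρ^2 sin(φ), so

    ∭_V (∇·F) dV = ∫_0^{2π} ∫_0^{π} ∫_0^{1} (14ρ (sqrt(2)sin(φ)sin(θ + π/4) + cos(φ))) · ρ^2 sin(φ) dρ dφ dθ.

Inner (ρ from 0 to 1): 7(sqrt(2)sin(φ)sin(θ + π/4) + cos(φ))sin(φ)/2.
Middle (φ from 0 to π): 7sqrt(2)π sin(θ + π/4)/4.
Outer (θ from 0 to 2π): 0.

Therefore ∯_{∂V} F · n dS = 0.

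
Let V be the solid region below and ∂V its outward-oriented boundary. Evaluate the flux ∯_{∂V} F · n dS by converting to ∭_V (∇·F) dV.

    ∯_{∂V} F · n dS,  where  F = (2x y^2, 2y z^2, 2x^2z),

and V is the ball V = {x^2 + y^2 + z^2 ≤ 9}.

By the divergence theorem,

    ∯_{∂V} F · n dS = ∭_V (∇ · F) dV.

Compute the divergence:
    ∇ · F = ∂F_x/∂x + ∂F_y/∂y + ∂F_z/∂z = 2y^2 + 2z^2 + 2x^2 = 2x^2 + 2y^2 + 2z^2.

In spherical coordinates, x = ρ sin(φ) cos(θ), y = ρ sin(φ) sin(θ), z = ρ cos(φ), dV = ρ^2 sin(φ) dρ dφ dθ, with 0 ≤ ρ ≤ 3, 0 ≤ φ ≤ π, 0 ≤ θ ≤ 2π.

The integrand, after substitution and multiplying by the volume element, becomes (2ρ^2) · ρ^2 sin(φ), so

    ∭_V (∇·F) dV = ∫_0^{2π} ∫_0^{π} ∫_0^{3} (2ρ^2) · ρ^2 sin(φ) dρ dφ dθ.

Inner (ρ from 0 to 3): 486sin(φ)/5.
Middle (φ from 0 to π): 972/5.
Outer (θ from 0 to 2π): 1944π/5.

Therefore ∯_{∂V} F · n dS = 1944π/5.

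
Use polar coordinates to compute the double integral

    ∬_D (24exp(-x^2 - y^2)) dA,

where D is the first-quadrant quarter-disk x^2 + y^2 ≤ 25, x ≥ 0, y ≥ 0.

The region D is 0 ≤ r ≤ 5, 0 ≤ θ ≤ π/2 in polar coordinates, where x = r cos(θ), y = r sin(θ), and dA = r dr dθ.

Under the substitution, the integrand becomes 24exp(-r^2), so

    ∬_D (24exp(-x^2 - y^2)) dA = ∫_{0}^{π/2} ∫_{0}^{5} (24exp(-r^2)) · r dr dθ.

Inner integral (in r): ∫_{0}^{5} (24exp(-r^2)) · r dr = 12 - 12exp(-25).

Outer integral (in θ): ∫_{0}^{π/2} (12 - 12exp(-25)) dθ = -6π exp(-25) + 6π.

Therefore ∬_D (24exp(-x^2 - y^2)) dA = -6π exp(-25) + 6π.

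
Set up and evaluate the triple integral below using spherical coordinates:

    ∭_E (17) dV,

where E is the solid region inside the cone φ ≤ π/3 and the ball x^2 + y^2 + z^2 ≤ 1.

In spherical coordinates, x = ρ sin(φ) cos(θ), y = ρ sin(φ) sin(θ), z = ρ cos(φ), and dV = ρ^2 sin(φ) dρ dφ dθ.

The integrand becomes 17, so

    ∭_E (17) dV = ∫_{0}^{2π} ∫_{0}^{π/3} ∫_{0}^{1} (17) · ρ^2 sin(φ) dρ dφ dθ.

Inner (ρ): 17sin(φ)/3.
Middle (φ): 17/6.
Outer (θ): 17π/3.

Therefore the triple integral equals 17π/3.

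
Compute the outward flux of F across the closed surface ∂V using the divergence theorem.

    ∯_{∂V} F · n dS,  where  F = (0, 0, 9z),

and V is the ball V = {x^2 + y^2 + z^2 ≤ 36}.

By the divergence theorem,

    ∯_{∂V} F · n dS = ∭_V (∇ · F) dV.

Compute the divergence:
    ∇ · F = ∂F_x/∂x + ∂F_y/∂y + ∂F_z/∂z = 0 + 0 + 9 = 9.

In spherical coordinates, x = ρ sin(φ) cos(θ), y = ρ sin(φ) sin(θ), z = ρ cos(φ), dV = ρ^2 sin(φ) dρ dφ dθ, with 0 ≤ ρ ≤ 6, 0 ≤ φ ≤ π, 0 ≤ θ ≤ 2π.

The integrand, after substitution and multiplying by the volume element, becomes (9) · ρ^2 sin(φ), so

    ∭_V (∇·F) dV = ∫_0^{2π} ∫_0^{π} ∫_0^{6} (9) · ρ^2 sin(φ) dρ dφ dθ.

Inner (ρ from 0 to 6): 648sin(φ).
Middle (φ from 0 to π): 1296.
Outer (θ from 0 to 2π): 2592π.

Therefore ∯_{∂V} F · n dS = 2592π.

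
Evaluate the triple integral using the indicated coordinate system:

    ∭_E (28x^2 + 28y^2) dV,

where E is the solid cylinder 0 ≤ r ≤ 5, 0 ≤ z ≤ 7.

In cylindrical coordinates, x = r cos(θ), y = r sin(θ), z = z, and dV = r dr dθ dz.

The integrand becomes 28r^2, so

    ∭_E (28x^2 + 28y^2) dV = ∫_{0}^{2π} ∫_{0}^{5} ∫_{0}^{7} (28r^2) · r dz dr dθ.

Inner (z): 196r^3.
Middle (r from 0 to 5): 30625.
Outer (θ): 61250π.

Therefore the triple integral equals 61250π.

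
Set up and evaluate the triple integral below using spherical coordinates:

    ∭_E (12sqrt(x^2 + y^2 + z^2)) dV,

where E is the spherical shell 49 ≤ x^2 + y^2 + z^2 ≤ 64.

In spherical coordinates, x = ρ sin(φ) cos(θ), y = ρ sin(φ) sin(θ), z = ρ cos(φ), and dV = ρ^2 sin(φ) dρ dφ dθ.

The integrand becomes 12ρ, so

    ∭_E (12sqrt(x^2 + y^2 + z^2)) dV = ∫_{0}^{2π} ∫_{0}^{π} ∫_{7}^{8} (12ρ) · ρ^2 sin(φ) dρ dφ dθ.

Inner (ρ): 5085sin(φ).
Middle (φ): 10170.
Outer (θ): 20340π.

Therefore the triple integral equals 20340π.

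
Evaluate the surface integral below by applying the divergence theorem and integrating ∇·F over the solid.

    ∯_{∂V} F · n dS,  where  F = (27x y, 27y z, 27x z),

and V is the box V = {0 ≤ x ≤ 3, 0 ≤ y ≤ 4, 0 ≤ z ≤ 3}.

By the divergence theorem,

    ∯_{∂V} F · n dS = ∭_V (∇ · F) dV.

Compute the divergence:
    ∇ · F = ∂F_x/∂x + ∂F_y/∂y + ∂F_z/∂z = 27y + 27z + 27x = 27x + 27y + 27z.

V is a rectangular box, so dV = dx dy dz with 0 ≤ x ≤ 3, 0 ≤ y ≤ 4, 0 ≤ z ≤ 3.

Integrate (27x + 27y + 27z) over V as an iterated integral:

    ∭_V (∇·F) dV = ∫_0^{3} ∫_0^{4} ∫_0^{3} (27x + 27y + 27z) dz dy dx.

Inner (z from 0 to 3): 81x + 81y + 243/2.
Middle (y from 0 to 4): 324x + 1134.
Outer (x from 0 to 3): 4860.

Therefore ∯_{∂V} F · n dS = 4860.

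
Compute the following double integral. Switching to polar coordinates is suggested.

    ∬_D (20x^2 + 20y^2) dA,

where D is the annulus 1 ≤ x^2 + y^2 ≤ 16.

The region D is 1 ≤ r ≤ 4, 0 ≤ θ ≤ 2π in polar coordinates, where x = r cos(θ), y = r sin(θ), and dA = r dr dθ.

Under the substitution, the integrand becomes 20r^2, so

    ∬_D (20x^2 + 20y^2) dA = ∫_{0}^{2π} ∫_{1}^{4} (20r^2) · r dr dθ.

Inner integral (in r): ∫_{1}^{4} (20r^2) · r dr = 1275.

Outer integral (in θ): ∫_{0}^{2π} (1275) dθ = 2550π.

Therefore ∬_D (20x^2 + 20y^2) dA = 2550π.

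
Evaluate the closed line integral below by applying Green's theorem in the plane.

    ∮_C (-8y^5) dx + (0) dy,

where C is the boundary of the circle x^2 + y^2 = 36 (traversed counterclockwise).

Green's theorem converts the closed line integral into a double integral over the enclosed region D:

    ∮_C P dx + Q dy = ∬_D (∂Q/∂x - ∂P/∂y) dA.

Here P = -8y^5, Q = 0, so

    ∂Q/∂x = 0,    ∂P/∂y = -40y^4,
    ∂Q/∂x - ∂P/∂y = 40y^4.

D is the region x^2 + y^2 ≤ 36. Evaluating the double integral:

In polar coordinates (x = r cos θ, y = r sin θ, dA = r dr dθ) the integrand becomes 40r^4sin(θ)^4, so

    ∬_D (40y^4) dA = ∫_0^{2π} ∫_0^{6} (40r^4sin(θ)^4) · r dr dθ.

Inner (r from 0 to 6): 311040sin(θ)^4.
Outer (θ from 0 to 2π): 233280π.

Therefore ∮_C P dx + Q dy = 233280π.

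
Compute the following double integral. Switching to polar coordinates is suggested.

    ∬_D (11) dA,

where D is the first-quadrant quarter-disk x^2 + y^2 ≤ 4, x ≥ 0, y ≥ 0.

The region D is 0 ≤ r ≤ 2, 0 ≤ θ ≤ π/2 in polar coordinates, where x = r cos(θ), y = r sin(θ), and dA = r dr dθ.

Under the substitution, the integrand becomes 11, so

    ∬_D (11) dA = ∫_{0}^{π/2} ∫_{0}^{2} (11) · r dr dθ.

Inner integral (in r): ∫_{0}^{2} (11) · r dr = 22.

Outer integral (in θ): ∫_{0}^{π/2} (22) dθ = 11π.

Therefore ∬_D (11) dA = 11π.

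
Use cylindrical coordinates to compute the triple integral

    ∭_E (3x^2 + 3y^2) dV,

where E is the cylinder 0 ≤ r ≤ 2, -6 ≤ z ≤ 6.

In cylindrical coordinates, x = r cos(θ), y = r sin(θ), z = z, and dV = r dr dθ dz.

The integrand becomes 3r^2, so

    ∭_E (3x^2 + 3y^2) dV = ∫_{0}^{2π} ∫_{0}^{2} ∫_{-6}^{6} (3r^2) · r dz dr dθ.

Inner (z): 36r^3.
Middle (r from 0 to 2): 144.
Outer (θ): 288π.

Therefore the triple integral equals 288π.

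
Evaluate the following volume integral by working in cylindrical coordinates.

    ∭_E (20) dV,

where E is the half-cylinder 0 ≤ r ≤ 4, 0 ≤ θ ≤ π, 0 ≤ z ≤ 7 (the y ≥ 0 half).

In cylindrical coordinates, x = r cos(θ), y = r sin(θ), z = z, and dV = r dr dθ dz.

The integrand becomes 20, so

    ∭_E (20) dV = ∫_{0}^{π} ∫_{0}^{4} ∫_{0}^{7} (20) · r dz dr dθ.

Inner (z): 140r.
Middle (r from 0 to 4): 1120.
Outer (θ): 1120π.

Therefore the triple integral equals 1120π.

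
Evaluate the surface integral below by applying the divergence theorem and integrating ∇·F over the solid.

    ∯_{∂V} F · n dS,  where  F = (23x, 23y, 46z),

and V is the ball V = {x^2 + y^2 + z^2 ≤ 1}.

By the divergence theorem,

    ∯_{∂V} F · n dS = ∭_V (∇ · F) dV.

Compute the divergence:
    ∇ · F = ∂F_x/∂x + ∂F_y/∂y + ∂F_z/∂z = 23 + 23 + 46 = 92.

In spherical coordinates, x = ρ sin(φ) cos(θ), y = ρ sin(φ) sin(θ), z = ρ cos(φ), dV = ρ^2 sin(φ) dρ dφ dθ, with 0 ≤ ρ ≤ 1, 0 ≤ φ ≤ π, 0 ≤ θ ≤ 2π.

The integrand, after substitution and multiplying by the volume element, becomes (92) · ρ^2 sin(φ), so

    ∭_V (∇·F) dV = ∫_0^{2π} ∫_0^{π} ∫_0^{1} (92) · ρ^2 sin(φ) dρ dφ dθ.

Inner (ρ from 0 to 1): 92sin(φ)/3.
Middle (φ from 0 to π): 184/3.
Outer (θ from 0 to 2π): 368π/3.

Therefore ∯_{∂V} F · n dS = 368π/3.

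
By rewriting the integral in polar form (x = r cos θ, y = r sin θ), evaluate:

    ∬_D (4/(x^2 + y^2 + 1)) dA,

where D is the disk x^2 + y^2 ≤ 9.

The region D is 0 ≤ r ≤ 3, 0 ≤ θ ≤ 2π in polar coordinates, where x = r cos(θ), y = r sin(θ), and dA = r dr dθ.

Under the substitution, the integrand becomes 4/(r^2 + 1), so

    ∬_D (4/(x^2 + y^2 + 1)) dA = ∫_{0}^{2π} ∫_{0}^{3} (4/(r^2 + 1)) · r dr dθ.

Inner integral (in r): ∫_{0}^{3} (4/(r^2 + 1)) · r dr = log(100).

Outer integral (in θ): ∫_{0}^{2π} (log(100)) dθ = 4π log(10).

Therefore ∬_D (4/(x^2 + y^2 + 1)) dA = 4π log(10).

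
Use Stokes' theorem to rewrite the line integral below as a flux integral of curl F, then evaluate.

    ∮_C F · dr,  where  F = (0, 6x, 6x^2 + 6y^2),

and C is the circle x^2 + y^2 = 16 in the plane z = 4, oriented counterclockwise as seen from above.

Let S be the flat disk x^2 + y^2 ≤ 16 in the plane z = 4, with upward unit normal n̂ = ẑ. By Stokes' theorem,

    ∮_C F · dr = ∬_S (∇ × F) · n̂ dS = ∬_D (curl F)_z dA,

where D is the disk x^2 + y^2 ≤ 16.

Compute the curl of F = (0, 6x, 6x^2 + 6y^2):
    (∇ × F)_x = ∂F_z/∂y - ∂F_y/∂z = 12y,
    (∇ × F)_y = ∂F_x/∂z - ∂F_z/∂x = -12x,
    (∇ × F)_z = ∂F_y/∂x - ∂F_x/∂y = 6.

On z = 4, (curl F)_z = 6.

Convert to polar (x = r cos θ, y = r sin θ, dA = r dr dθ); the integrand becomes 6, so

    ∬_D (curl F)_z dA = ∫_0^{2π} ∫_0^{4} (6) · r dr dθ.

Inner (r from 0 to 4): 48.
Outer (θ from 0 to 2π): 96π.

Therefore ∮_C F · dr = 96π.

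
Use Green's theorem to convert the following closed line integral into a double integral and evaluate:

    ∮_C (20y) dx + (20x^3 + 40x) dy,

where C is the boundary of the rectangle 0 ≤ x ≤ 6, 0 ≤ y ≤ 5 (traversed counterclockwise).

Green's theorem converts the closed line integral into a double integral over the enclosed region D:

    ∮_C P dx + Q dy = ∬_D (∂Q/∂x - ∂P/∂y) dA.

Here P = 20y, Q = 20x^3 + 40x, so

    ∂Q/∂x = 60x^2 + 40,    ∂P/∂y = 20,
    ∂Q/∂x - ∂P/∂y = 60x^2 + 20.

D is the region 0 ≤ x ≤ 6, 0 ≤ y ≤ 5. Evaluating the double integral:

    ∬_D (60x^2 + 20) dA = ∫_0^{6} ∫_0^{5} (60x^2 + 20) dy dx.

Inner (y from 0 to 5): 300x^2 + 100.
Outer (x from 0 to 6): 22200.

Therefore ∮_C P dx + Q dy = 22200.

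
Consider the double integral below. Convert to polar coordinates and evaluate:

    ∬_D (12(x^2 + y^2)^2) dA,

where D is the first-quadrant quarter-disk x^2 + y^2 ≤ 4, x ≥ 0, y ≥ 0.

The region D is 0 ≤ r ≤ 2, 0 ≤ θ ≤ π/2 in polar coordinates, where x = r cos(θ), y = r sin(θ), and dA = r dr dθ.

Under the substitution, the integrand becomes 12r^4, so

    ∬_D (12(x^2 + y^2)^2) dA = ∫_{0}^{π/2} ∫_{0}^{2} (12r^4) · r dr dθ.

Inner integral (in r): ∫_{0}^{2} (12r^4) · r dr = 128.

Outer integral (in θ): ∫_{0}^{π/2} (128) dθ = 64π.

Therefore ∬_D (12(x^2 + y^2)^2) dA = 64π.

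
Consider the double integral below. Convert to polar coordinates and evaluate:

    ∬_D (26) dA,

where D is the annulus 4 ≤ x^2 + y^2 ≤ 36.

The region D is 2 ≤ r ≤ 6, 0 ≤ θ ≤ 2π in polar coordinates, where x = r cos(θ), y = r sin(θ), and dA = r dr dθ.

Under the substitution, the integrand becomes 26, so

    ∬_D (26) dA = ∫_{0}^{2π} ∫_{2}^{6} (26) · r dr dθ.

Inner integral (in r): ∫_{2}^{6} (26) · r dr = 416.

Outer integral (in θ): ∫_{0}^{2π} (416) dθ = 832π.

Therefore ∬_D (26) dA = 832π.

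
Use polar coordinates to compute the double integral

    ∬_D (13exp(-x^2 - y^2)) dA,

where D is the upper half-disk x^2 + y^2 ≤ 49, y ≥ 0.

The region D is 0 ≤ r ≤ 7, 0 ≤ θ ≤ π in polar coordinates, where x = r cos(θ), y = r sin(θ), and dA = r dr dθ.

Under the substitution, the integrand becomes 13exp(-r^2), so

    ∬_D (13exp(-x^2 - y^2)) dA = ∫_{0}^{π} ∫_{0}^{7} (13exp(-r^2)) · r dr dθ.

Inner integral (in r): ∫_{0}^{7} (13exp(-r^2)) · r dr = 13/2 - 13exp(-49)/2.

Outer integral (in θ): ∫_{0}^{π} (13/2 - 13exp(-49)/2) dθ = -13π (1 - exp(49))exp(-49)/2.

Therefore ∬_D (13exp(-x^2 - y^2)) dA = -13π (1 - exp(49))exp(-49)/2.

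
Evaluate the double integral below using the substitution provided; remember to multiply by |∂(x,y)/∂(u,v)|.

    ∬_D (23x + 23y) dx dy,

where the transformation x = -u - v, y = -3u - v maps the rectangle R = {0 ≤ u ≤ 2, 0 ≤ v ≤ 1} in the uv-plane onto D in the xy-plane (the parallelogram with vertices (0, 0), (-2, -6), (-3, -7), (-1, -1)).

Compute the Jacobian determinant of (x, y) with respect to (u, v):

    ∂(x,y)/∂(u,v) = | -1  -1 | = (-1)(-1) - (-1)(-3) = -2.
                   | -3  -1 |

Its absolute value is |J| = 2 (the area scaling factor).

Substituting x = -u - v, y = -3u - v into the integrand,

    23x + 23y → -92u - 46v,

so the integral becomes

    ∬_R (-92u - 46v) · |J| du dv = ∫_0^2 ∫_0^1 (-184u - 92v) dv du.

Inner (v): -184u - 46.
Outer (u): -460.

Therefore ∬_D (23x + 23y) dx dy = -460.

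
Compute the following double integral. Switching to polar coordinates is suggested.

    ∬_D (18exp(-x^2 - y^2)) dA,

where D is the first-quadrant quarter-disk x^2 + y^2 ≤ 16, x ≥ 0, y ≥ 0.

The region D is 0 ≤ r ≤ 4, 0 ≤ θ ≤ π/2 in polar coordinates, where x = r cos(θ), y = r sin(θ), and dA = r dr dθ.

Under the substitution, the integrand becomes 18exp(-r^2), so

    ∬_D (18exp(-x^2 - y^2)) dA = ∫_{0}^{π/2} ∫_{0}^{4} (18exp(-r^2)) · r dr dθ.

Inner integral (in r): ∫_{0}^{4} (18exp(-r^2)) · r dr = 9 - 9exp(-16).

Outer integral (in θ): ∫_{0}^{π/2} (9 - 9exp(-16)) dθ = -9π (1 - exp(16))exp(-16)/2.

Therefore ∬_D (18exp(-x^2 - y^2)) dA = -9π (1 - exp(16))exp(-16)/2.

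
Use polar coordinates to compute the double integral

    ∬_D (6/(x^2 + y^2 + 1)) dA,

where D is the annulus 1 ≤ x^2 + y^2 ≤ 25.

The region D is 1 ≤ r ≤ 5, 0 ≤ θ ≤ 2π in polar coordinates, where x = r cos(θ), y = r sin(θ), and dA = r dr dθ.

Under the substitution, the integrand becomes 6/(r^2 + 1), so

    ∬_D (6/(x^2 + y^2 + 1)) dA = ∫_{0}^{2π} ∫_{1}^{5} (6/(r^2 + 1)) · r dr dθ.

Inner integral (in r): ∫_{1}^{5} (6/(r^2 + 1)) · r dr = log(2197).

Outer integral (in θ): ∫_{0}^{2π} (log(2197)) dθ = 6π log(13).

Therefore ∬_D (6/(x^2 + y^2 + 1)) dA = 6π log(13).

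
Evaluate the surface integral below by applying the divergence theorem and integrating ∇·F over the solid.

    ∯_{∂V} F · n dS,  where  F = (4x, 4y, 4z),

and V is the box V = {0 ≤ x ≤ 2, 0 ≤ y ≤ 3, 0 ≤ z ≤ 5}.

By the divergence theorem,

    ∯_{∂V} F · n dS = ∭_V (∇ · F) dV.

Compute the divergence:
    ∇ · F = ∂F_x/∂x + ∂F_y/∂y + ∂F_z/∂z = 4 + 4 + 4 = 12.

V is a rectangular box, so dV = dx dy dz with 0 ≤ x ≤ 2, 0 ≤ y ≤ 3, 0 ≤ z ≤ 5.

Integrate (12) over V as an iterated integral:

    ∭_V (∇·F) dV = ∫_0^{2} ∫_0^{3} ∫_0^{5} (12) dz dy dx.

Inner (z from 0 to 5): 60.
Middle (y from 0 to 3): 180.
Outer (x from 0 to 2): 360.

Therefore ∯_{∂V} F · n dS = 360.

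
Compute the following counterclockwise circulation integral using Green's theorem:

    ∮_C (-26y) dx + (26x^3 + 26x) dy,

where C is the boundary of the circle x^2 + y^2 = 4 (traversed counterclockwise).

Green's theorem converts the closed line integral into a double integral over the enclosed region D:

    ∮_C P dx + Q dy = ∬_D (∂Q/∂x - ∂P/∂y) dA.

Here P = -26y, Q = 26x^3 + 26x, so

    ∂Q/∂x = 78x^2 + 26,    ∂P/∂y = -26,
    ∂Q/∂x - ∂P/∂y = 78x^2 + 52.

D is the region x^2 + y^2 ≤ 4. Evaluating the double integral:

In polar coordinates (x = r cos θ, y = r sin θ, dA = r dr dθ) the integrand becomes 78r^2cos(θ)^2 + 52, so

    ∬_D (78x^2 + 52) dA = ∫_0^{2π} ∫_0^{2} (78r^2cos(θ)^2 + 52) · r dr dθ.

Inner (r from 0 to 2): 312cos(θ)^2 + 104.
Outer (θ from 0 to 2π): 520π.

Therefore ∮_C P dx + Q dy = 520π.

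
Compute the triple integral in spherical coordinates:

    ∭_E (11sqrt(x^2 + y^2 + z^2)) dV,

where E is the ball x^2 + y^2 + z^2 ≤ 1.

In spherical coordinates, x = ρ sin(φ) cos(θ), y = ρ sin(φ) sin(θ), z = ρ cos(φ), and dV = ρ^2 sin(φ) dρ dφ dθ.

The integrand becomes 11ρ, so

    ∭_E (11sqrt(x^2 + y^2 + z^2)) dV = ∫_{0}^{2π} ∫_{0}^{π} ∫_{0}^{1} (11ρ) · ρ^2 sin(φ) dρ dφ dθ.

Inner (ρ): 11sin(φ)/4.
Middle (φ): 11/2.
Outer (θ): 11π.

Therefore the triple integral equals 11π.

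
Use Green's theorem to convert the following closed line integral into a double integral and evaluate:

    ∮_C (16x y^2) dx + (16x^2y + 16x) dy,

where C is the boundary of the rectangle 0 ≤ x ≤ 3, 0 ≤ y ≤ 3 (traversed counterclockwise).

Green's theorem converts the closed line integral into a double integral over the enclosed region D:

    ∮_C P dx + Q dy = ∬_D (∂Q/∂x - ∂P/∂y) dA.

Here P = 16x y^2, Q = 16x^2y + 16x, so

    ∂Q/∂x = 32x y + 16,    ∂P/∂y = 32x y,
    ∂Q/∂x - ∂P/∂y = 16.

D is the region 0 ≤ x ≤ 3, 0 ≤ y ≤ 3. Evaluating the double integral:

    ∬_D (16) dA = ∫_0^{3} ∫_0^{3} (16) dy dx.

Inner (y from 0 to 3): 48.
Outer (x from 0 to 3): 144.

Therefore ∮_C P dx + Q dy = 144.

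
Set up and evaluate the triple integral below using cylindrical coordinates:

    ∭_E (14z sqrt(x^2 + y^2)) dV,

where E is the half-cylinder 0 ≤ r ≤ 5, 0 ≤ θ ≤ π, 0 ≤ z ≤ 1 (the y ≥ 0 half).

In cylindrical coordinates, x = r cos(θ), y = r sin(θ), z = z, and dV = r dr dθ dz.

The integrand becomes 14r z, so

    ∭_E (14z sqrt(x^2 + y^2)) dV = ∫_{0}^{π} ∫_{0}^{5} ∫_{0}^{1} (14r z) · r dz dr dθ.

Inner (z): 7r^2.
Middle (r from 0 to 5): 875/3.
Outer (θ): 875π/3.

Therefore the triple integral equals 875π/3.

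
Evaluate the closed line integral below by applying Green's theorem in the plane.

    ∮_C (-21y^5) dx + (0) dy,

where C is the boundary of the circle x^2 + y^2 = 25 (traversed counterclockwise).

Green's theorem converts the closed line integral into a double integral over the enclosed region D:

    ∮_C P dx + Q dy = ∬_D (∂Q/∂x - ∂P/∂y) dA.

Here P = -21y^5, Q = 0, so

    ∂Q/∂x = 0,    ∂P/∂y = -105y^4,
    ∂Q/∂x - ∂P/∂y = 105y^4.

D is the region x^2 + y^2 ≤ 25. Evaluating the double integral:

In polar coordinates (x = r cos θ, y = r sin θ, dA = r dr dθ) the integrand becomes 105r^4sin(θ)^4, so

    ∬_D (105y^4) dA = ∫_0^{2π} ∫_0^{5} (105r^4sin(θ)^4) · r dr dθ.

Inner (r from 0 to 5): 546875sin(θ)^4/2.
Outer (θ from 0 to 2π): 1640625π/8.

Therefore ∮_C P dx + Q dy = 1640625π/8.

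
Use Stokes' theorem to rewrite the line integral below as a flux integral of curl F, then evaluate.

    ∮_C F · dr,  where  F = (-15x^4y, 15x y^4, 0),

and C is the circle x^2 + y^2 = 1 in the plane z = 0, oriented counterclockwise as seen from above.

Let S be the flat disk x^2 + y^2 ≤ 1 in the plane z = 0, with upward unit normal n̂ = ẑ. By Stokes' theorem,

    ∮_C F · dr = ∬_S (∇ × F) · n̂ dS = ∬_D (curl F)_z dA,

where D is the disk x^2 + y^2 ≤ 1.

Compute the curl of F = (-15x^4y, 15x y^4, 0):
    (∇ × F)_x = ∂F_z/∂y - ∂F_y/∂z = 0,
    (∇ × F)_y = ∂F_x/∂z - ∂F_z/∂x = 0,
    (∇ × F)_z = ∂F_y/∂x - ∂F_x/∂y = 15x^4 + 15y^4.

On z = 0, (curl F)_z = 15x^4 + 15y^4.

Convert to polar (x = r cos θ, y = r sin θ, dA = r dr dθ); the integrand becomes 15r^4(sin(θ)^4 + cos(θ)^4), so

    ∬_D (curl F)_z dA = ∫_0^{2π} ∫_0^{1} (15r^4(sin(θ)^4 + cos(θ)^4)) · r dr dθ.

Inner (r from 0 to 1): 5sin(θ)^4/2 + 5cos(θ)^4/2.
Outer (θ from 0 to 2π): 15π/4.

Therefore ∮_C F · dr = 15π/4.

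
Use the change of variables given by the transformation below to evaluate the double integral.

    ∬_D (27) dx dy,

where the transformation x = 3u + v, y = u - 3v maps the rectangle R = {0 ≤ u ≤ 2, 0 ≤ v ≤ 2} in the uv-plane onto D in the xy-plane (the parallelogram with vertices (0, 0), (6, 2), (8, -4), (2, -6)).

Compute the Jacobian determinant of (x, y) with respect to (u, v):

    ∂(x,y)/∂(u,v) = | 3  1 | = (3)(-3) - (1)(1) = -10.
                   | 1  -3 |

Its absolute value is |J| = 10 (the area scaling factor).

Substituting x = 3u + v, y = u - 3v into the integrand,

    27 → 27,

so the integral becomes

    ∬_R (27) · |J| du dv = ∫_0^2 ∫_0^2 (270) dv du.

Inner (v): 540.
Outer (u): 1080.

Therefore ∬_D (27) dx dy = 1080.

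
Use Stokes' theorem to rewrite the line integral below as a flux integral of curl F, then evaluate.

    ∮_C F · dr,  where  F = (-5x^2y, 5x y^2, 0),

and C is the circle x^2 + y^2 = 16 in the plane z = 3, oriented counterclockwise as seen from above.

Let S be the flat disk x^2 + y^2 ≤ 16 in the plane z = 3, with upward unit normal n̂ = ẑ. By Stokes' theorem,

    ∮_C F · dr = ∬_S (∇ × F) · n̂ dS = ∬_D (curl F)_z dA,

where D is the disk x^2 + y^2 ≤ 16.

Compute the curl of F = (-5x^2y, 5x y^2, 0):
    (∇ × F)_x = ∂F_z/∂y - ∂F_y/∂z = 0,
    (∇ × F)_y = ∂F_x/∂z - ∂F_z/∂x = 0,
    (∇ × F)_z = ∂F_y/∂x - ∂F_x/∂y = 5x^2 + 5y^2.

On z = 3, (curl F)_z = 5x^2 + 5y^2.

Convert to polar (x = r cos θ, y = r sin θ, dA = r dr dθ); the integrand becomes 5r^2, so

    ∬_D (curl F)_z dA = ∫_0^{2π} ∫_0^{4} (5r^2) · r dr dθ.

Inner (r from 0 to 4): 320.
Outer (θ from 0 to 2π): 640π.

Therefore ∮_C F · dr = 640π.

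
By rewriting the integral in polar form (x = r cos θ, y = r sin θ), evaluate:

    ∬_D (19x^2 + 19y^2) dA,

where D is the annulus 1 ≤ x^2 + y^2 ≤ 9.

The region D is 1 ≤ r ≤ 3, 0 ≤ θ ≤ 2π in polar coordinates, where x = r cos(θ), y = r sin(θ), and dA = r dr dθ.

Under the substitution, the integrand becomes 19r^2, so

    ∬_D (19x^2 + 19y^2) dA = ∫_{0}^{2π} ∫_{1}^{3} (19r^2) · r dr dθ.

Inner integral (in r): ∫_{1}^{3} (19r^2) · r dr = 380.

Outer integral (in θ): ∫_{0}^{2π} (380) dθ = 760π.

Therefore ∬_D (19x^2 + 19y^2) dA = 760π.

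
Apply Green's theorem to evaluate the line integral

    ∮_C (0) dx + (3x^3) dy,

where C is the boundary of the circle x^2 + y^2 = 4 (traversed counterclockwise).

Green's theorem converts the closed line integral into a double integral over the enclosed region D:

    ∮_C P dx + Q dy = ∬_D (∂Q/∂x - ∂P/∂y) dA.

Here P = 0, Q = 3x^3, so

    ∂Q/∂x = 9x^2,    ∂P/∂y = 0,
    ∂Q/∂x - ∂P/∂y = 9x^2.

D is the region x^2 + y^2 ≤ 4. Evaluating the double integral:

In polar coordinates (x = r cos θ, y = r sin θ, dA = r dr dθ) the integrand becomes 9r^2cos(θ)^2, so

    ∬_D (9x^2) dA = ∫_0^{2π} ∫_0^{2} (9r^2cos(θ)^2) · r dr dθ.

Inner (r from 0 to 2): 36cos(θ)^2.
Outer (θ from 0 to 2π): 36π.

Therefore ∮_C P dx + Q dy = 36π.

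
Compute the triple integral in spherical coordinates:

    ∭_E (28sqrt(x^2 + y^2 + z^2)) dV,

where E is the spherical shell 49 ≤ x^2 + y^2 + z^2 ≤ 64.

In spherical coordinates, x = ρ sin(φ) cos(θ), y = ρ sin(φ) sin(θ), z = ρ cos(φ), and dV = ρ^2 sin(φ) dρ dφ dθ.

The integrand becomes 28ρ, so

    ∭_E (28sqrt(x^2 + y^2 + z^2)) dV = ∫_{0}^{2π} ∫_{0}^{π} ∫_{7}^{8} (28ρ) · ρ^2 sin(φ) dρ dφ dθ.

Inner (ρ): 11865sin(φ).
Middle (φ): 23730.
Outer (θ): 47460π.

Therefore the triple integral equals 47460π.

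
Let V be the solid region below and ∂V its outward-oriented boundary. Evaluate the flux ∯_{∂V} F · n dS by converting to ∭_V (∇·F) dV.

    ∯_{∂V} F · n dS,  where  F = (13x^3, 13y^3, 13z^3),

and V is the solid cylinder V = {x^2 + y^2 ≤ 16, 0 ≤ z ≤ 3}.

By the divergence theorem,

    ∯_{∂V} F · n dS = ∭_V (∇ · F) dV.

Compute the divergence:
    ∇ · F = ∂F_x/∂x + ∂F_y/∂y + ∂F_z/∂z = 39x^2 + 39y^2 + 39z^2.

In cylindrical coordinates, x = r cos(θ), y = r sin(θ), z = z, dV = r dr dθ dz, with 0 ≤ r ≤ 4, 0 ≤ θ ≤ 2π, 0 ≤ z ≤ 3.

The integrand, after substitution and multiplying by the volume element, becomes (39r^2 + 39z^2) · r, so

    ∭_V (∇·F) dV = ∫_0^{2π} ∫_0^{4} ∫_0^{3} (39r^2 + 39z^2) · r dz dr dθ.

Inner (z from 0 to 3): 117r (r^2 + 3).
Middle (r from 0 to 4): 10296.
Outer (θ from 0 to 2π): 20592π.

Therefore ∯_{∂V} F · n dS = 20592π.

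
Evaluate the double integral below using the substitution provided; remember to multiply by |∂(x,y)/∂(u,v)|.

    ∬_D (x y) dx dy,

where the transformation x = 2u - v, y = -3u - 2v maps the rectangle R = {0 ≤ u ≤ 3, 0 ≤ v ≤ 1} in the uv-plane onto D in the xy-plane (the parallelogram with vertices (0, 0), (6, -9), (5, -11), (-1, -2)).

Compute the Jacobian determinant of (x, y) with respect to (u, v):

    ∂(x,y)/∂(u,v) = | 2  -1 | = (2)(-2) - (-1)(-3) = -7.
                   | -3  -2 |

Its absolute value is |J| = 7 (the area scaling factor).

Substituting x = 2u - v, y = -3u - 2v into the integrand,

    x y → -6u^2 - u v + 2v^2,

so the integral becomes

    ∬_R (-6u^2 - u v + 2v^2) · |J| du dv = ∫_0^3 ∫_0^1 (-42u^2 - 7u v + 14v^2) dv du.

Inner (v): -42u^2 - 7u/2 + 14/3.
Outer (u): -1519/4.

Therefore ∬_D (x y) dx dy = -1519/4.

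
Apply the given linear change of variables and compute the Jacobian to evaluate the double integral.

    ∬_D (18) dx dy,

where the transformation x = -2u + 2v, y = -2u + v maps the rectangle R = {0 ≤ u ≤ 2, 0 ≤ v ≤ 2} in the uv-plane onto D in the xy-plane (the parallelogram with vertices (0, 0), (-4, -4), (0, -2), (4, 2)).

Compute the Jacobian determinant of (x, y) with respect to (u, v):

    ∂(x,y)/∂(u,v) = | -2  2 | = (-2)(1) - (2)(-2) = 2.
                   | -2  1 |

Its absolute value is |J| = 2 (the area scaling factor).

Substituting x = -2u + 2v, y = -2u + v into the integrand,

    18 → 18,

so the integral becomes

    ∬_R (18) · |J| du dv = ∫_0^2 ∫_0^2 (36) dv du.

Inner (v): 72.
Outer (u): 144.

Therefore ∬_D (18) dx dy = 144.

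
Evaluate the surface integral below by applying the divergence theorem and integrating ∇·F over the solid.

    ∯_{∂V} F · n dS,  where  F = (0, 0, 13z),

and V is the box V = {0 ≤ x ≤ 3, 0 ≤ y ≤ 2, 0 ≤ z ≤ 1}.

By the divergence theorem,

    ∯_{∂V} F · n dS = ∭_V (∇ · F) dV.

Compute the divergence:
    ∇ · F = ∂F_x/∂x + ∂F_y/∂y + ∂F_z/∂z = 0 + 0 + 13 = 13.

V is a rectangular box, so dV = dx dy dz with 0 ≤ x ≤ 3, 0 ≤ y ≤ 2, 0 ≤ z ≤ 1.

Integrate (13) over V as an iterated integral:

    ∭_V (∇·F) dV = ∫_0^{3} ∫_0^{2} ∫_0^{1} (13) dz dy dx.

Inner (z from 0 to 1): 13.
Middle (y from 0 to 2): 26.
Outer (x from 0 to 3): 78.

Therefore ∯_{∂V} F · n dS = 78.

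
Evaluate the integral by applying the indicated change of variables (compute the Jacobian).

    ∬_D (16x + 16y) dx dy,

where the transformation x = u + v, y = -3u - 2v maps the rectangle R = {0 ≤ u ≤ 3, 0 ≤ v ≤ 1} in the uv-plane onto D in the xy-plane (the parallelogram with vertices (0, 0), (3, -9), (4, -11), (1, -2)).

Compute the Jacobian determinant of (x, y) with respect to (u, v):

    ∂(x,y)/∂(u,v) = | 1  1 | = (1)(-2) - (1)(-3) = 1.
                   | -3  -2 |

Its absolute value is |J| = 1 (the area scaling factor).

Substituting x = u + v, y = -3u - 2v into the integrand,

    16x + 16y → -32u - 16v,

so the integral becomes

    ∬_R (-32u - 16v) · |J| du dv = ∫_0^3 ∫_0^1 (-32u - 16v) dv du.

Inner (v): -32u - 8.
Outer (u): -168.

Therefore ∬_D (16x + 16y) dx dy = -168.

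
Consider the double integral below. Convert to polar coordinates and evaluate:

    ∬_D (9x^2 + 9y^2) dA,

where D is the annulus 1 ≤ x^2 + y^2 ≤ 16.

The region D is 1 ≤ r ≤ 4, 0 ≤ θ ≤ 2π in polar coordinates, where x = r cos(θ), y = r sin(θ), and dA = r dr dθ.

Under the substitution, the integrand becomes 9r^2, so

    ∬_D (9x^2 + 9y^2) dA = ∫_{0}^{2π} ∫_{1}^{4} (9r^2) · r dr dθ.

Inner integral (in r): ∫_{1}^{4} (9r^2) · r dr = 2295/4.

Outer integral (in θ): ∫_{0}^{2π} (2295/4) dθ = 2295π/2.

Therefore ∬_D (9x^2 + 9y^2) dA = 2295π/2.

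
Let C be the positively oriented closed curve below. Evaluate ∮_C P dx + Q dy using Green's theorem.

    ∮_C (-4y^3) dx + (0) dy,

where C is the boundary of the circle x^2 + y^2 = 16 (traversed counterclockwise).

Green's theorem converts the closed line integral into a double integral over the enclosed region D:

    ∮_C P dx + Q dy = ∬_D (∂Q/∂x - ∂P/∂y) dA.

Here P = -4y^3, Q = 0, so

    ∂Q/∂x = 0,    ∂P/∂y = -12y^2,
    ∂Q/∂x - ∂P/∂y = 12y^2.

D is the region x^2 + y^2 ≤ 16. Evaluating the double integral:

In polar coordinates (x = r cos θ, y = r sin θ, dA = r dr dθ) the integrand becomes 12r^2sin(θ)^2, so

    ∬_D (12y^2) dA = ∫_0^{2π} ∫_0^{4} (12r^2sin(θ)^2) · r dr dθ.

Inner (r from 0 to 4): 768sin(θ)^2.
Outer (θ from 0 to 2π): 768π.

Therefore ∮_C P dx + Q dy = 768π.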